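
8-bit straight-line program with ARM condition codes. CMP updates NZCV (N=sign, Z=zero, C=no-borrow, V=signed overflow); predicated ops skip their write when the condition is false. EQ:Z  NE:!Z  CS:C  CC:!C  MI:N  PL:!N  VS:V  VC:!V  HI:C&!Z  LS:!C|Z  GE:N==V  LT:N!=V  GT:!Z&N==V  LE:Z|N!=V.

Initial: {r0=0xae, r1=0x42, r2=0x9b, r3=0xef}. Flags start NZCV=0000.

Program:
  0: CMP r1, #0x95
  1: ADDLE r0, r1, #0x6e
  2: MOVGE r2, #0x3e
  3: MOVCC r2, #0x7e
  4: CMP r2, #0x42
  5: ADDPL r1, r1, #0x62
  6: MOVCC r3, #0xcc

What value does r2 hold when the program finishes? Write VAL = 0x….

VAL = 0x7e

0: ✓ CMP  NZCV=1001
1: · ADDLE
2: ✓ MOVGE  r2←0x3e
3: ✓ MOVCC  r2←0x7e
4: ✓ CMP  NZCV=0010
5: ✓ ADDPL  r1←0xa4
6: · MOVCC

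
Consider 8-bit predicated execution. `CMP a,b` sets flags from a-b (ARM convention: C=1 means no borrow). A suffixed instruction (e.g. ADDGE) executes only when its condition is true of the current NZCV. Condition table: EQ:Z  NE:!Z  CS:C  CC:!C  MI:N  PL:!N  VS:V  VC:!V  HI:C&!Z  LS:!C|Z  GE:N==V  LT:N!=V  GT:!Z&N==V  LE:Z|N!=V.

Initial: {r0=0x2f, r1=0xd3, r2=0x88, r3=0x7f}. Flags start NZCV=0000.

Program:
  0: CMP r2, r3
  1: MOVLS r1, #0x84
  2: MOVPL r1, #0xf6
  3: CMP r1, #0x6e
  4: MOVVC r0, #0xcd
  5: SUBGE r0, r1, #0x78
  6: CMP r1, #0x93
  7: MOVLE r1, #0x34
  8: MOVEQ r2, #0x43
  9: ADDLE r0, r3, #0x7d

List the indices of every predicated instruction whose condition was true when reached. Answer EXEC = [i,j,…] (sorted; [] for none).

0: ✓ CMP  NZCV=0011
1: · MOVLS
2: ✓ MOVPL  r1←0xf6
3: ✓ CMP  NZCV=1010
4: ✓ MOVVC  r0←0xcd
5: · SUBGE
6: ✓ CMP  NZCV=0010
7: · MOVLE
8: · MOVEQ
9: · ADDLE

EXEC = [2,4]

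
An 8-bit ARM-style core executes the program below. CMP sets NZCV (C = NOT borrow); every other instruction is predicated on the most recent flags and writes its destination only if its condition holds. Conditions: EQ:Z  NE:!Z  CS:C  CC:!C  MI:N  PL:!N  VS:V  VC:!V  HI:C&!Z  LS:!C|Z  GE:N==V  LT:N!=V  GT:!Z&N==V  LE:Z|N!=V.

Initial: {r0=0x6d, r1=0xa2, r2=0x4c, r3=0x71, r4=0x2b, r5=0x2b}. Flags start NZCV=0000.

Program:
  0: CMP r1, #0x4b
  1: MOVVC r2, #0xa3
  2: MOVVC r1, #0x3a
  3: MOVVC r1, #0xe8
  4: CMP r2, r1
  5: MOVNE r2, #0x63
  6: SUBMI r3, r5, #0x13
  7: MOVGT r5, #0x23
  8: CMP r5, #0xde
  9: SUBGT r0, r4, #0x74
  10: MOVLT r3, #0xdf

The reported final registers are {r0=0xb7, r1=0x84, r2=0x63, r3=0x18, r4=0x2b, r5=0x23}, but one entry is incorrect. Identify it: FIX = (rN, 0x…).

[0] flags=0011 → (cmp)
[1] flags=0011 VC?F → skip
[2] flags=0011 VC?F → skip
[3] flags=0011 VC?F → skip
[4] flags=1001 → (cmp)
[5] flags=1001 NE?T → r2=0x63
[6] flags=1001 MI?T → r3=0x18
[7] flags=1001 GT?T → r5=0x23
[8] flags=0000 → (cmp)
[9] flags=0000 GT?T → r0=0xb7
[10] flags=0000 LT?F → skip

FIX = (r1, 0xa2)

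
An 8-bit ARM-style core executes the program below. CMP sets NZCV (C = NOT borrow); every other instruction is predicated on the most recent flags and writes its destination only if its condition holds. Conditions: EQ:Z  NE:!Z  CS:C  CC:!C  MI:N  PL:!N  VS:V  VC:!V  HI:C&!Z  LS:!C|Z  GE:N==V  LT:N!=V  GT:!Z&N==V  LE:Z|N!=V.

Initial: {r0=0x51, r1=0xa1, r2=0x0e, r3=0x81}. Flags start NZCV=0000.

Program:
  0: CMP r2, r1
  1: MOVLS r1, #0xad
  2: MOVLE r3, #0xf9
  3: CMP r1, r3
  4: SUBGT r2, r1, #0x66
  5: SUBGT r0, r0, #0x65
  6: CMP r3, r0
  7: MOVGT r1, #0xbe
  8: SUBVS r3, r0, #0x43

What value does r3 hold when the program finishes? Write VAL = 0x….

[0] flags=0000 → (cmp)
[1] flags=0000 LS?T → r1=0xad
[2] flags=0000 LE?F → skip
[3] flags=0010 → (cmp)
[4] flags=0010 GT?T → r2=0x47
[5] flags=0010 GT?T → r0=0xec
[6] flags=1000 → (cmp)
[7] flags=1000 GT?F → skip
[8] flags=1000 VS?F → skip

VAL = 0x81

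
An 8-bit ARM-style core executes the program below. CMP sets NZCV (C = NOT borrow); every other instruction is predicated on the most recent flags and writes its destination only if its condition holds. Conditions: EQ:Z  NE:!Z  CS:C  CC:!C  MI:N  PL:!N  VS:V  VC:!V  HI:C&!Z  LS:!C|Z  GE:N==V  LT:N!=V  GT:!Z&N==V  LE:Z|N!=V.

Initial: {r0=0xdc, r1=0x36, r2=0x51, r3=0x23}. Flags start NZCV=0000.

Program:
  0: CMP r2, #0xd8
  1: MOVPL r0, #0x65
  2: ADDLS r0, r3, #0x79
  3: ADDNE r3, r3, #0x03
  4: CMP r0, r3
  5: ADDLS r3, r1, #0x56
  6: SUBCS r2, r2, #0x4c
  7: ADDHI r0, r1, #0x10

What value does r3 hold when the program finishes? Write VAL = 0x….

VAL = 0x26

[0] flags=0000 → (cmp)
[1] flags=0000 PL?T → r0=0x65
[2] flags=0000 LS?T → r0=0x9c
[3] flags=0000 NE?T → r3=0x26
[4] flags=0011 → (cmp)
[5] flags=0011 LS?F → skip
[6] flags=0011 CS?T → r2=0x05
[7] flags=0011 HI?T → r0=0x46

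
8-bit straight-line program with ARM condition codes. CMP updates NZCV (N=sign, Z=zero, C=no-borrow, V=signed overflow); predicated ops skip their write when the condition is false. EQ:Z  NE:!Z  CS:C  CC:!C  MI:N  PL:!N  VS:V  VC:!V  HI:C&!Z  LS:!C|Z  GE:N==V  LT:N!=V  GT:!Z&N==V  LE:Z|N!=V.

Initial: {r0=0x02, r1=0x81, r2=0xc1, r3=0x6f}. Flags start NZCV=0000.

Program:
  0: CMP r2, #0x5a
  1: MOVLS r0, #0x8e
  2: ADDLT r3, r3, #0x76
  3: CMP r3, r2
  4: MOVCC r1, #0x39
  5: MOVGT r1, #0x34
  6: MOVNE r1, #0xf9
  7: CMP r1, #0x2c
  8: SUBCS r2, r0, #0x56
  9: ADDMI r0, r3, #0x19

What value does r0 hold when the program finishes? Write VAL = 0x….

[0] flags=0011 → (cmp)
[1] flags=0011 LS?F → skip
[2] flags=0011 LT?T → r3=0xe5
[3] flags=0010 → (cmp)
[4] flags=0010 CC?F → skip
[5] flags=0010 GT?T → r1=0x34
[6] flags=0010 NE?T → r1=0xf9
[7] flags=1010 → (cmp)
[8] flags=1010 CS?T → r2=0xac
[9] flags=1010 MI?T → r0=0xfe

VAL = 0xfe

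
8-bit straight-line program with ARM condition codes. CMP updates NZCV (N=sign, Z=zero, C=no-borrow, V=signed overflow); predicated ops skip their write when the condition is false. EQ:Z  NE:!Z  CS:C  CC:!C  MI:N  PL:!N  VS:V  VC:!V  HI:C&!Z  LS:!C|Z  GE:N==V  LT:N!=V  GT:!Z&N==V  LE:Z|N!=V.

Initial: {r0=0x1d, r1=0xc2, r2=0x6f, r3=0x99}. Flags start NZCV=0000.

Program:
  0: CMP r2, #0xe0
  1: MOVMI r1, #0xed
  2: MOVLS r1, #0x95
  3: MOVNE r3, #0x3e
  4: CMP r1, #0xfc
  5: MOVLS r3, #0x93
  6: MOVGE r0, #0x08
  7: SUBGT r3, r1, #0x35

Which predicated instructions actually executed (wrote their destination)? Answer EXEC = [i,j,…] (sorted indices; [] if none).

EXEC = [1,2,3,5]

0: ✓ CMP  NZCV=1001
1: ✓ MOVMI  r1←0xed
2: ✓ MOVLS  r1←0x95
3: ✓ MOVNE  r3←0x3e
4: ✓ CMP  NZCV=1000
5: ✓ MOVLS  r3←0x93
6: · MOVGE
7: · SUBGT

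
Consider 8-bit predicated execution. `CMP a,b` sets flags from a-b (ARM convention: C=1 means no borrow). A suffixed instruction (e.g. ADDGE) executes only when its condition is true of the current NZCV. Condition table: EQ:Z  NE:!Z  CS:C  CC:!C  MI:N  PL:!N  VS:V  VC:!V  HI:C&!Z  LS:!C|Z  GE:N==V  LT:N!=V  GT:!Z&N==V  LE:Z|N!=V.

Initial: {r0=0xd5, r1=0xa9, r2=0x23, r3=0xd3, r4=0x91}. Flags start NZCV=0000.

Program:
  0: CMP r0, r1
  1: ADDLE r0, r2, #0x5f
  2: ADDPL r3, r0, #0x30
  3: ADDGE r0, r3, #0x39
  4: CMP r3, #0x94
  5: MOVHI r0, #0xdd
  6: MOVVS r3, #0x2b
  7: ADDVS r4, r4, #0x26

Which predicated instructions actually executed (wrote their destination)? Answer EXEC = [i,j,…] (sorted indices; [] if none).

EXEC = [2,3]

0: ✓ CMP  NZCV=0010
1: · ADDLE
2: ✓ ADDPL  r3←0x05
3: ✓ ADDGE  r0←0x3e
4: ✓ CMP  NZCV=0000
5: · MOVHI
6: · MOVVS
7: · ADDVS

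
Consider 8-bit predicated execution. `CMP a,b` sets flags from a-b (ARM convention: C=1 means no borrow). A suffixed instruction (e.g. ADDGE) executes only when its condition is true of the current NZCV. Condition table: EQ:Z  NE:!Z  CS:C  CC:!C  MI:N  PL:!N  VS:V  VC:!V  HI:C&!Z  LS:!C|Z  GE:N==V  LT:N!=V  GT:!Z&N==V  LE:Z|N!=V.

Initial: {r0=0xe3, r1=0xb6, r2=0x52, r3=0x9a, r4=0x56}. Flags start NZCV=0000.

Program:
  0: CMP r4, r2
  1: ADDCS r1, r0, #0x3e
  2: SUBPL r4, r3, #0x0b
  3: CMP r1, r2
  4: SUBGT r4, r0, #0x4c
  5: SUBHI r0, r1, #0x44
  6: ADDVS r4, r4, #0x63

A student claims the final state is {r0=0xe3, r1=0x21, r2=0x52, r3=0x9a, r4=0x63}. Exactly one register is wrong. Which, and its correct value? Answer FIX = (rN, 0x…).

FIX = (r4, 0x8f)

0: ✓ CMP  NZCV=0010
1: ✓ ADDCS  r1←0x21
2: ✓ SUBPL  r4←0x8f
3: ✓ CMP  NZCV=1000
4: · SUBGT
5: · SUBHI
6: · ADDVS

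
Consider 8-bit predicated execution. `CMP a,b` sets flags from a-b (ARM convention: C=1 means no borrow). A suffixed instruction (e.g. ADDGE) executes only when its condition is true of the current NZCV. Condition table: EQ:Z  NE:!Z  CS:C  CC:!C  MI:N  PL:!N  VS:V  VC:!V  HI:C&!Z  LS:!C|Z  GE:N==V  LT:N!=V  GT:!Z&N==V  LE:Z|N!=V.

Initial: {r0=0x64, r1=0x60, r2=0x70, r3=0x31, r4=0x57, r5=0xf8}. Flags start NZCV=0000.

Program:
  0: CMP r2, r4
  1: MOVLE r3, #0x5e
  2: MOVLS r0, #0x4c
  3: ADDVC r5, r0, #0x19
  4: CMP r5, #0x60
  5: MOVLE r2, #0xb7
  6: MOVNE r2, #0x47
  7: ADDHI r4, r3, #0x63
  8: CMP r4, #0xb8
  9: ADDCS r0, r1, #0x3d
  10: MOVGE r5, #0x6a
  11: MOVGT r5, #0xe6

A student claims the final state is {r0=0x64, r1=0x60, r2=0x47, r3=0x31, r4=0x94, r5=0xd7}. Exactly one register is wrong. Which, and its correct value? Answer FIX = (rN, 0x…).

FIX = (r5, 0x7d)

0: ✓ CMP  NZCV=0010
1: · MOVLE
2: · MOVLS
3: ✓ ADDVC  r5←0x7d
4: ✓ CMP  NZCV=0010
5: · MOVLE
6: ✓ MOVNE  r2←0x47
7: ✓ ADDHI  r4←0x94
8: ✓ CMP  NZCV=1000
9: · ADDCS
10: · MOVGE
11: · MOVGT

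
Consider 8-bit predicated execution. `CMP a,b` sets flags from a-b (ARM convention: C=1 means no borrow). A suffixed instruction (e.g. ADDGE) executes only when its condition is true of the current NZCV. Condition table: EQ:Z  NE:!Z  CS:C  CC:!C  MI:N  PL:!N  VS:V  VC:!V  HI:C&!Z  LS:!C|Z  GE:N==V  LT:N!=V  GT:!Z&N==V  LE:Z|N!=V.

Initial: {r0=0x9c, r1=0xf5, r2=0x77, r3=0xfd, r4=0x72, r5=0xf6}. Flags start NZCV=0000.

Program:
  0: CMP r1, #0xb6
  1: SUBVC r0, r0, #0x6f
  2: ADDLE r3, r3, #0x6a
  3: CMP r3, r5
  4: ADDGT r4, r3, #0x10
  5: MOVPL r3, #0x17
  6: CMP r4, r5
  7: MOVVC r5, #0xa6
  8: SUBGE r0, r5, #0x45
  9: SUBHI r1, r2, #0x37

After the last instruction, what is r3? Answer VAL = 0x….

0: ✓ CMP  NZCV=0010
1: ✓ SUBVC  r0←0x2d
2: · ADDLE
3: ✓ CMP  NZCV=0010
4: ✓ ADDGT  r4←0x0d
5: ✓ MOVPL  r3←0x17
6: ✓ CMP  NZCV=0000
7: ✓ MOVVC  r5←0xa6
8: ✓ SUBGE  r0←0x61
9: · SUBHI

VAL = 0x17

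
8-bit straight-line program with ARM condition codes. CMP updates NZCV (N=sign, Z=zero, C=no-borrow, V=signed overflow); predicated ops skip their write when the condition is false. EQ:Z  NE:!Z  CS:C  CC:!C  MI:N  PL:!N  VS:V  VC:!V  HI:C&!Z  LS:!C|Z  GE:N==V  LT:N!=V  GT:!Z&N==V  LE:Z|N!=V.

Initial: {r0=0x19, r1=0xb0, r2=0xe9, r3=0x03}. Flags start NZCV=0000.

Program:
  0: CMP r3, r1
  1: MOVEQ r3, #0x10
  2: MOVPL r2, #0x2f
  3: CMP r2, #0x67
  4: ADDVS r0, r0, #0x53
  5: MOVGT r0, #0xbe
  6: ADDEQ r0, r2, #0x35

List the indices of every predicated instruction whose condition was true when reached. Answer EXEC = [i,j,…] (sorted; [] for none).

0: ✓ CMP  NZCV=0000
1: · MOVEQ
2: ✓ MOVPL  r2←0x2f
3: ✓ CMP  NZCV=1000
4: · ADDVS
5: · MOVGT
6: · ADDEQ

EXEC = [2]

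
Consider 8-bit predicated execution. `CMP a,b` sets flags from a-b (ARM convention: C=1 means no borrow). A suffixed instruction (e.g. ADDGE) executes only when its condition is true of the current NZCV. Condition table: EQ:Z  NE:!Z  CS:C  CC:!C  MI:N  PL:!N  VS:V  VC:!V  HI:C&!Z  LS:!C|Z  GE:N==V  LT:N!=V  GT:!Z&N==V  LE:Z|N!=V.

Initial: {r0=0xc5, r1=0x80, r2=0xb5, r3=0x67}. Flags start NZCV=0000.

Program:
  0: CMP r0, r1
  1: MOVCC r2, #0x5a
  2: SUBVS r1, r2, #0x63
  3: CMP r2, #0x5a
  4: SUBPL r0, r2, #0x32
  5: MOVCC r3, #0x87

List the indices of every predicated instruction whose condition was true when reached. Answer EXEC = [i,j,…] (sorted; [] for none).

EXEC = [4]

[0] flags=0010 → (cmp)
[1] flags=0010 CC?F → skip
[2] flags=0010 VS?F → skip
[3] flags=0011 → (cmp)
[4] flags=0011 PL?T → r0=0x83
[5] flags=0011 CC?F → skip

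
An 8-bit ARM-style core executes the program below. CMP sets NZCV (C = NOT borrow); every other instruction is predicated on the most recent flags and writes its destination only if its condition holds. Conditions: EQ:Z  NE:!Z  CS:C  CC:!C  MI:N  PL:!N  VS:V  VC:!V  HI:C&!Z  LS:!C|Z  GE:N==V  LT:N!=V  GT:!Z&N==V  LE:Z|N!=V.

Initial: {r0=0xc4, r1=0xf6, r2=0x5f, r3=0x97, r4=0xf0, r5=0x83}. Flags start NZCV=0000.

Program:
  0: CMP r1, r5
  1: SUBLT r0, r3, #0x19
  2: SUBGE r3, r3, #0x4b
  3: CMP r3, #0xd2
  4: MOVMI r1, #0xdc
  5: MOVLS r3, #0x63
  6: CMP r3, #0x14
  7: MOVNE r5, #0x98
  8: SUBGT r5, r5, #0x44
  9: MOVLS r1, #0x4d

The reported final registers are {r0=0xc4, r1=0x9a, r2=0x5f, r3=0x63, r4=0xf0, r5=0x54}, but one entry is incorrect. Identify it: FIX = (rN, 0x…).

[0] flags=0010 → (cmp)
[1] flags=0010 LT?F → skip
[2] flags=0010 GE?T → r3=0x4c
[3] flags=0000 → (cmp)
[4] flags=0000 MI?F → skip
[5] flags=0000 LS?T → r3=0x63
[6] flags=0010 → (cmp)
[7] flags=0010 NE?T → r5=0x98
[8] flags=0010 GT?T → r5=0x54
[9] flags=0010 LS?F → skip

FIX = (r1, 0xf6)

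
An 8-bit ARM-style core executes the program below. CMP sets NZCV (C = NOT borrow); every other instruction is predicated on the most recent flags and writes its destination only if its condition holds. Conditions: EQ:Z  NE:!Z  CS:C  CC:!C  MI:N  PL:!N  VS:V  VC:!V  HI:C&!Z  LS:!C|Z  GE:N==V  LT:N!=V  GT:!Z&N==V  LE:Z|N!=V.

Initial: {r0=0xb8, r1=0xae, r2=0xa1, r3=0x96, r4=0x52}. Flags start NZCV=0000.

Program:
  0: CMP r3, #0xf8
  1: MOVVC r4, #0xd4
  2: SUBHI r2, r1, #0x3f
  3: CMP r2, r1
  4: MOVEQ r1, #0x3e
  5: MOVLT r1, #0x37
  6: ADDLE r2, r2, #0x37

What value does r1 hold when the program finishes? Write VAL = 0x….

VAL = 0x37

0: ✓ CMP  NZCV=1000
1: ✓ MOVVC  r4←0xd4
2: · SUBHI
3: ✓ CMP  NZCV=1000
4: · MOVEQ
5: ✓ MOVLT  r1←0x37
6: ✓ ADDLE  r2←0xd8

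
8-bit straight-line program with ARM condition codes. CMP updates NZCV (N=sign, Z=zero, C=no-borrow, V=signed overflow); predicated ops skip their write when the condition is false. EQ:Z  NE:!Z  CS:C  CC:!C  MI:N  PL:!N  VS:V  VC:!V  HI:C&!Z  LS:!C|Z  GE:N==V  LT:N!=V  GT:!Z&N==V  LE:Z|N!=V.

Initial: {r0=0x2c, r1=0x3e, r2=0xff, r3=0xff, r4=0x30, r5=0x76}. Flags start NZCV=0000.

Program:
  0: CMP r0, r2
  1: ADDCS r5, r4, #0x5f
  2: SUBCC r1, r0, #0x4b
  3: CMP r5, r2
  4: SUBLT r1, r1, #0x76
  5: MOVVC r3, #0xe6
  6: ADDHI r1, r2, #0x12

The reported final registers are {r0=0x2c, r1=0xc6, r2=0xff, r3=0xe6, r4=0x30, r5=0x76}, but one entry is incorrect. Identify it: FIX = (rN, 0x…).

[0] flags=0000 → (cmp)
[1] flags=0000 CS?F → skip
[2] flags=0000 CC?T → r1=0xe1
[3] flags=0000 → (cmp)
[4] flags=0000 LT?F → skip
[5] flags=0000 VC?T → r3=0xe6
[6] flags=0000 HI?F → skip

FIX = (r1, 0xe1)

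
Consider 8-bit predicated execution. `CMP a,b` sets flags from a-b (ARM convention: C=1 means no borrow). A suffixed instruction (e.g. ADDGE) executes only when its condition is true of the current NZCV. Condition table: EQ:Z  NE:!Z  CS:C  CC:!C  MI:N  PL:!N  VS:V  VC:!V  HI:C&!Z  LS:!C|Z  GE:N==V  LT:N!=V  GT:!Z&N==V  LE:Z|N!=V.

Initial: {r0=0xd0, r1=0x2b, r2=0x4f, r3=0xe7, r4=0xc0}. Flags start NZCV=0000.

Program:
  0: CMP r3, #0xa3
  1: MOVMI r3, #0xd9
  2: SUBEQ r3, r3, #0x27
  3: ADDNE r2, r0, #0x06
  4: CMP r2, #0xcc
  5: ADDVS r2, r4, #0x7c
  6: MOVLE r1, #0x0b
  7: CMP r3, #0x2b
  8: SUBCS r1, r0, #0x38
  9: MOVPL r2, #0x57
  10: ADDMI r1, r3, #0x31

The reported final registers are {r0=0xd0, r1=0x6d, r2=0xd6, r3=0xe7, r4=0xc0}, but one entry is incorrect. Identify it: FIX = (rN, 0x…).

0: ✓ CMP  NZCV=0010
1: · MOVMI
2: · SUBEQ
3: ✓ ADDNE  r2←0xd6
4: ✓ CMP  NZCV=0010
5: · ADDVS
6: · MOVLE
7: ✓ CMP  NZCV=1010
8: ✓ SUBCS  r1←0x98
9: · MOVPL
10: ✓ ADDMI  r1←0x18

FIX = (r1, 0x18)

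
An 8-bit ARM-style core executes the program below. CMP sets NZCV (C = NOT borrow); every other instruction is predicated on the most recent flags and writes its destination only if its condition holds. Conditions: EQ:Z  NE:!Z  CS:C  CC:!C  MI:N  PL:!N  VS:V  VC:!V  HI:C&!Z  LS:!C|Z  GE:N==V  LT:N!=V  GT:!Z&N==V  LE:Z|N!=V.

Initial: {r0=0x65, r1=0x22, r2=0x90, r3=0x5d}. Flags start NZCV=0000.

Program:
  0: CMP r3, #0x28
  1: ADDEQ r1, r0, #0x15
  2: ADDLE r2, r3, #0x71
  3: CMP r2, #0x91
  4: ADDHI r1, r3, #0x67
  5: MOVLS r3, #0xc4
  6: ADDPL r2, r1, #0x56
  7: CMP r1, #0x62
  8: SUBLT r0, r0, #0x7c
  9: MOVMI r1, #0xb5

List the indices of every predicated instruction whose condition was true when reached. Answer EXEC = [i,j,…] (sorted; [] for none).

EXEC = [5,8,9]

0: ✓ CMP  NZCV=0010
1: · ADDEQ
2: · ADDLE
3: ✓ CMP  NZCV=1000
4: · ADDHI
5: ✓ MOVLS  r3←0xc4
6: · ADDPL
7: ✓ CMP  NZCV=1000
8: ✓ SUBLT  r0←0xe9
9: ✓ MOVMI  r1←0xb5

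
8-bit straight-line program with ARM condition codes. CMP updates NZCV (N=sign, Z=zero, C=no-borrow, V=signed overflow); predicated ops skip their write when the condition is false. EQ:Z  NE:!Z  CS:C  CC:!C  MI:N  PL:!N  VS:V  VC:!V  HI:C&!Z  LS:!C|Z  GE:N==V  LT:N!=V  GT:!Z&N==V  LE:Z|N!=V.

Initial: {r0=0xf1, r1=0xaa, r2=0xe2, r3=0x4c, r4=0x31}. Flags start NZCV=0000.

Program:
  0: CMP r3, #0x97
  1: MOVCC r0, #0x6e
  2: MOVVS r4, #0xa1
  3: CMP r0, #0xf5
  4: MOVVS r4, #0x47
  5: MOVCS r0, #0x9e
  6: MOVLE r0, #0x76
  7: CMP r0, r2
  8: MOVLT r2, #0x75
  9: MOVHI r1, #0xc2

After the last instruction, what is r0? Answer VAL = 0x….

VAL = 0x6e

[0] flags=1001 → (cmp)
[1] flags=1001 CC?T → r0=0x6e
[2] flags=1001 VS?T → r4=0xa1
[3] flags=0000 → (cmp)
[4] flags=0000 VS?F → skip
[5] flags=0000 CS?F → skip
[6] flags=0000 LE?F → skip
[7] flags=1001 → (cmp)
[8] flags=1001 LT?F → skip
[9] flags=1001 HI?F → skip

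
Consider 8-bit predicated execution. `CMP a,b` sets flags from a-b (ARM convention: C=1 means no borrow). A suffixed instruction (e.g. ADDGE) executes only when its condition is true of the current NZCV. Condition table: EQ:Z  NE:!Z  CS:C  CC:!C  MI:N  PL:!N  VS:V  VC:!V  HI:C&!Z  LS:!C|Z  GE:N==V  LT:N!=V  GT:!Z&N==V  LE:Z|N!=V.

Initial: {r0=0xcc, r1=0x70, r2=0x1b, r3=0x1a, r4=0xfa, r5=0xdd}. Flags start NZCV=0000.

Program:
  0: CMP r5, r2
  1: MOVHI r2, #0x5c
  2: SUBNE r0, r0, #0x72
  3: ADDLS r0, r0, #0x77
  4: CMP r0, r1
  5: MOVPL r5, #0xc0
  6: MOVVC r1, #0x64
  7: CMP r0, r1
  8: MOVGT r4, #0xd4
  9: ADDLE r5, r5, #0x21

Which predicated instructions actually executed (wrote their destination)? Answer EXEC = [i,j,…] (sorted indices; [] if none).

EXEC = [1,2,6,9]

0: ✓ CMP  NZCV=1010
1: ✓ MOVHI  r2←0x5c
2: ✓ SUBNE  r0←0x5a
3: · ADDLS
4: ✓ CMP  NZCV=1000
5: · MOVPL
6: ✓ MOVVC  r1←0x64
7: ✓ CMP  NZCV=1000
8: · MOVGT
9: ✓ ADDLE  r5←0xfe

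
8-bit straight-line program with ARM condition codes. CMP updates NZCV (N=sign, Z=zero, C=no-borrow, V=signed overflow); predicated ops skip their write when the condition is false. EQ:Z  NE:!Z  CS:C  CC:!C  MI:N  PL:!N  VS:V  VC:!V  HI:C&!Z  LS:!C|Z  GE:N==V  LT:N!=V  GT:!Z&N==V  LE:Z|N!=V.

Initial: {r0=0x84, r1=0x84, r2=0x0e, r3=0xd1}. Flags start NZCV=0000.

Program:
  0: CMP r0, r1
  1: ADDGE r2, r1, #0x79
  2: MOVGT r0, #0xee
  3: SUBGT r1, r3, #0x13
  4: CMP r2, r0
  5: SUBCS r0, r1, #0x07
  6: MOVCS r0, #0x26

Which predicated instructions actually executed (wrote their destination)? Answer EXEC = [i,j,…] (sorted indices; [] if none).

EXEC = [1,5,6]

0: ✓ CMP  NZCV=0110
1: ✓ ADDGE  r2←0xfd
2: · MOVGT
3: · SUBGT
4: ✓ CMP  NZCV=0010
5: ✓ SUBCS  r0←0x7d
6: ✓ MOVCS  r0←0x26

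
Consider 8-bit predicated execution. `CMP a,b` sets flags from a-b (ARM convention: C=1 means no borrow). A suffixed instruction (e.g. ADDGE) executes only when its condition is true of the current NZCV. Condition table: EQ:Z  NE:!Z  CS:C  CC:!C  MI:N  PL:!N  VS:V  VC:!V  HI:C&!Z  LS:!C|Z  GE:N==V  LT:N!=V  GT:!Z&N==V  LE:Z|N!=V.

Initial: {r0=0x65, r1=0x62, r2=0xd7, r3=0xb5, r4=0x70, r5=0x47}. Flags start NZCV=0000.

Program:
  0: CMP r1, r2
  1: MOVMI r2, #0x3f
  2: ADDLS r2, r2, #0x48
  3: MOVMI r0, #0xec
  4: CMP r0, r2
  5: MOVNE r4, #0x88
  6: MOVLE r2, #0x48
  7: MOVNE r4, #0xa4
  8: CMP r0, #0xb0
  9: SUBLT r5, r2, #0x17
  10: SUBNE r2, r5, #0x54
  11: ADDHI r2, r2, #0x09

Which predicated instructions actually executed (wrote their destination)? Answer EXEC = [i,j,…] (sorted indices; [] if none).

[0] flags=1001 → (cmp)
[1] flags=1001 MI?T → r2=0x3f
[2] flags=1001 LS?T → r2=0x87
[3] flags=1001 MI?T → r0=0xec
[4] flags=0010 → (cmp)
[5] flags=0010 NE?T → r4=0x88
[6] flags=0010 LE?F → skip
[7] flags=0010 NE?T → r4=0xa4
[8] flags=0010 → (cmp)
[9] flags=0010 LT?F → skip
[10] flags=0010 NE?T → r2=0xf3
[11] flags=0010 HI?T → r2=0xfc

EXEC = [1,2,3,5,7,10,11]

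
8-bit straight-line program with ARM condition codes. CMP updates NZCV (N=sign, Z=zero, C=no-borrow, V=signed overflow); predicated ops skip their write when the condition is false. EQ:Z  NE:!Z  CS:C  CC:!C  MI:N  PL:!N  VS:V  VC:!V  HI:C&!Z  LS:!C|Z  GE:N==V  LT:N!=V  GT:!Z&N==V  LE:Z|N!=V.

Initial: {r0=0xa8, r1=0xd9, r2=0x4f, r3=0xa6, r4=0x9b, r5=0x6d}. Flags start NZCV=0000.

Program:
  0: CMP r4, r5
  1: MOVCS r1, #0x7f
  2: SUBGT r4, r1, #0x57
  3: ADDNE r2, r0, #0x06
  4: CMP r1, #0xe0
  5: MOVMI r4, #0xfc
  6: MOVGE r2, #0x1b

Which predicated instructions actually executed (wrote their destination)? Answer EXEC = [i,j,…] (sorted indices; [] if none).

0: ✓ CMP  NZCV=0011
1: ✓ MOVCS  r1←0x7f
2: · SUBGT
3: ✓ ADDNE  r2←0xae
4: ✓ CMP  NZCV=1001
5: ✓ MOVMI  r4←0xfc
6: ✓ MOVGE  r2←0x1b

EXEC = [1,3,5,6]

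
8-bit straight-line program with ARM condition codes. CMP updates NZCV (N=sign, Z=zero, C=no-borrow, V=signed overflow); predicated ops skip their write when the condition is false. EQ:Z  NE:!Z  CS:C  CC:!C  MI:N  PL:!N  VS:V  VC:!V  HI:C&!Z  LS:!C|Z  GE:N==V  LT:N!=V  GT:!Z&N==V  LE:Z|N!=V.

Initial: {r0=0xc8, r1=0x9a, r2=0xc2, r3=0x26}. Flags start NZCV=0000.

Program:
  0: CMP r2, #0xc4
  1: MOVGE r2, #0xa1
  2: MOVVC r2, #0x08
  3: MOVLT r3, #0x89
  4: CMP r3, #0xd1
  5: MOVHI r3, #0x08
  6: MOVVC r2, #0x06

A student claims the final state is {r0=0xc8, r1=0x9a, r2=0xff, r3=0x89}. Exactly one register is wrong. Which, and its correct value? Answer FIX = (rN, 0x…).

0: ✓ CMP  NZCV=1000
1: · MOVGE
2: ✓ MOVVC  r2←0x08
3: ✓ MOVLT  r3←0x89
4: ✓ CMP  NZCV=1000
5: · MOVHI
6: ✓ MOVVC  r2←0x06

FIX = (r2, 0x06)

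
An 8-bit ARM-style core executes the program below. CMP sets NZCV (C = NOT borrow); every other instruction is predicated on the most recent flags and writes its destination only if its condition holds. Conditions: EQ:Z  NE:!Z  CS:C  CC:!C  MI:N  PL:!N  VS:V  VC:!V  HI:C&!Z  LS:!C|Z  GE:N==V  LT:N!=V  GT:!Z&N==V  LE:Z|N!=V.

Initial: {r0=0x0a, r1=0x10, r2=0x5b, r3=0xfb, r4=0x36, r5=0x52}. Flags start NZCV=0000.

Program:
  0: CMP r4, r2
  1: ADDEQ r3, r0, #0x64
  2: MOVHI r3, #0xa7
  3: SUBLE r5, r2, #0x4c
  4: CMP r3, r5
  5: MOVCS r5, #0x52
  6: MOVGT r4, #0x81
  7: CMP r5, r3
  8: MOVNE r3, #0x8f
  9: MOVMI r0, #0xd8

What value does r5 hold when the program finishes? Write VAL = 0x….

VAL = 0x52

[0] flags=1000 → (cmp)
[1] flags=1000 EQ?F → skip
[2] flags=1000 HI?F → skip
[3] flags=1000 LE?T → r5=0x0f
[4] flags=1010 → (cmp)
[5] flags=1010 CS?T → r5=0x52
[6] flags=1010 GT?F → skip
[7] flags=0000 → (cmp)
[8] flags=0000 NE?T → r3=0x8f
[9] flags=0000 MI?F → skip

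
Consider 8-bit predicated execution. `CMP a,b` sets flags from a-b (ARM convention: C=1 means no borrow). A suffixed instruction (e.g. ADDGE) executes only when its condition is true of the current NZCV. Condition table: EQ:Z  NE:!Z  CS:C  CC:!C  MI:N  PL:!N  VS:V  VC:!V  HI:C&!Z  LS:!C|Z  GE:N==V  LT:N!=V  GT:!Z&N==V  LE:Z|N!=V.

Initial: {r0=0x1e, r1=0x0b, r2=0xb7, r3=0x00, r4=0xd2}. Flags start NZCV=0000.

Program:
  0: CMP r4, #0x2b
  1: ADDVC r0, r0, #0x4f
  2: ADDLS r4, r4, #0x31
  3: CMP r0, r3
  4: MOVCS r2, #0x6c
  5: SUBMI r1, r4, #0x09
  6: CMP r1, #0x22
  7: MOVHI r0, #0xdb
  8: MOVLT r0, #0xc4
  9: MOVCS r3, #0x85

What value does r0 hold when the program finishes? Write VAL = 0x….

VAL = 0xc4

[0] flags=1010 → (cmp)
[1] flags=1010 VC?T → r0=0x6d
[2] flags=1010 LS?F → skip
[3] flags=0010 → (cmp)
[4] flags=0010 CS?T → r2=0x6c
[5] flags=0010 MI?F → skip
[6] flags=1000 → (cmp)
[7] flags=1000 HI?F → skip
[8] flags=1000 LT?T → r0=0xc4
[9] flags=1000 CS?F → skip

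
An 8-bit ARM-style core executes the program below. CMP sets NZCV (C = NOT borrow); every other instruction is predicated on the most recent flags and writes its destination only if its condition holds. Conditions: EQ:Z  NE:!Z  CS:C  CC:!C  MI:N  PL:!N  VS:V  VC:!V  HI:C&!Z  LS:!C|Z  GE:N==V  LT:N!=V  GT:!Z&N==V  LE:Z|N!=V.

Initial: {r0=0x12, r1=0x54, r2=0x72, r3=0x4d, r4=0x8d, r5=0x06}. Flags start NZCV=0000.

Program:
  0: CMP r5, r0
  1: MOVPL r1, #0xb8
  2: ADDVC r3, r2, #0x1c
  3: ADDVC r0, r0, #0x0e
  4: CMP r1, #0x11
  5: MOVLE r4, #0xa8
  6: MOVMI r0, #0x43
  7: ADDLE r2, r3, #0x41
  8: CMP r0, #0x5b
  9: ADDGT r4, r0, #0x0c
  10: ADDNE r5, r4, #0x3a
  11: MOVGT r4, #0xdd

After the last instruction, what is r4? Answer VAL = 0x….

0: ✓ CMP  NZCV=1000
1: · MOVPL
2: ✓ ADDVC  r3←0x8e
3: ✓ ADDVC  r0←0x20
4: ✓ CMP  NZCV=0010
5: · MOVLE
6: · MOVMI
7: · ADDLE
8: ✓ CMP  NZCV=1000
9: · ADDGT
10: ✓ ADDNE  r5←0xc7
11: · MOVGT

VAL = 0x8d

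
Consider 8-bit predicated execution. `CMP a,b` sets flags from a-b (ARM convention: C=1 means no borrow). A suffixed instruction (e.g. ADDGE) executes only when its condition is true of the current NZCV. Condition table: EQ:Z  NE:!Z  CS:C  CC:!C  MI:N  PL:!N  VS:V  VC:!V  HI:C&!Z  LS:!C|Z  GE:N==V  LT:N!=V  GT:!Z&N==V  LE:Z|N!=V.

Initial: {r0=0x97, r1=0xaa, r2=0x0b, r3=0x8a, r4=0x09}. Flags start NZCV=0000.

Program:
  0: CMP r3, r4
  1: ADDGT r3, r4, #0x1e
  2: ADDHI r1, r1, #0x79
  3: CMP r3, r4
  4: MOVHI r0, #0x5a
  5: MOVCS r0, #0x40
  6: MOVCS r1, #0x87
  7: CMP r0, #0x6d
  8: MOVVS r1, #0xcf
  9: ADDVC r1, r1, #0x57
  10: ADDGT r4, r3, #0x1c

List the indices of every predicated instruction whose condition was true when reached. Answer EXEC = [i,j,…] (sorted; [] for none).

0: ✓ CMP  NZCV=1010
1: · ADDGT
2: ✓ ADDHI  r1←0x23
3: ✓ CMP  NZCV=1010
4: ✓ MOVHI  r0←0x5a
5: ✓ MOVCS  r0←0x40
6: ✓ MOVCS  r1←0x87
7: ✓ CMP  NZCV=1000
8: · MOVVS
9: ✓ ADDVC  r1←0xde
10: · ADDGT

EXEC = [2,4,5,6,9]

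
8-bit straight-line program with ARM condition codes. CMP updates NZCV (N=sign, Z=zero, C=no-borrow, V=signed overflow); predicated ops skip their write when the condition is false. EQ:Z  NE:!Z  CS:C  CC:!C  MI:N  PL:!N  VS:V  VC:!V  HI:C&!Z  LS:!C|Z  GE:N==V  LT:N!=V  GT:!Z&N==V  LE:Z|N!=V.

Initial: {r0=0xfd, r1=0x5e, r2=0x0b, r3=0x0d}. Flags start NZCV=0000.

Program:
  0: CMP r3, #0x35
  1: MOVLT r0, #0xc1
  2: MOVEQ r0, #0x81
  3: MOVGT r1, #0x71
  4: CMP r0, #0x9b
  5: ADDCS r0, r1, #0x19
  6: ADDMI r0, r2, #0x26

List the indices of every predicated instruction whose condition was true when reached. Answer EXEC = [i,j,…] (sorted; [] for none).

[0] flags=1000 → (cmp)
[1] flags=1000 LT?T → r0=0xc1
[2] flags=1000 EQ?F → skip
[3] flags=1000 GT?F → skip
[4] flags=0010 → (cmp)
[5] flags=0010 CS?T → r0=0x77
[6] flags=0010 MI?F → skip

EXEC = [1,5]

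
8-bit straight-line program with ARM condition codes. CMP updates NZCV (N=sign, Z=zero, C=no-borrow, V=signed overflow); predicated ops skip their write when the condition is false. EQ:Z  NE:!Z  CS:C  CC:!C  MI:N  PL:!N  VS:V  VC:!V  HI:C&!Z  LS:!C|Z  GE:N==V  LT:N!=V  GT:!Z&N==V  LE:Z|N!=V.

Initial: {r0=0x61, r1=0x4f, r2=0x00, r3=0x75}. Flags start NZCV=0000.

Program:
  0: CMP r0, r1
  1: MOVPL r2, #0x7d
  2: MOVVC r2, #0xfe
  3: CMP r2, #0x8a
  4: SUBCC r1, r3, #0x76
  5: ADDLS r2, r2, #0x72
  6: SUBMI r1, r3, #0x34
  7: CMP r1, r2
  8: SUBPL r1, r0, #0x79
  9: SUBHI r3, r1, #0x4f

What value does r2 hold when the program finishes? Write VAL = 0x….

VAL = 0xfe

[0] flags=0010 → (cmp)
[1] flags=0010 PL?T → r2=0x7d
[2] flags=0010 VC?T → r2=0xfe
[3] flags=0010 → (cmp)
[4] flags=0010 CC?F → skip
[5] flags=0010 LS?F → skip
[6] flags=0010 MI?F → skip
[7] flags=0000 → (cmp)
[8] flags=0000 PL?T → r1=0xe8
[9] flags=0000 HI?F → skip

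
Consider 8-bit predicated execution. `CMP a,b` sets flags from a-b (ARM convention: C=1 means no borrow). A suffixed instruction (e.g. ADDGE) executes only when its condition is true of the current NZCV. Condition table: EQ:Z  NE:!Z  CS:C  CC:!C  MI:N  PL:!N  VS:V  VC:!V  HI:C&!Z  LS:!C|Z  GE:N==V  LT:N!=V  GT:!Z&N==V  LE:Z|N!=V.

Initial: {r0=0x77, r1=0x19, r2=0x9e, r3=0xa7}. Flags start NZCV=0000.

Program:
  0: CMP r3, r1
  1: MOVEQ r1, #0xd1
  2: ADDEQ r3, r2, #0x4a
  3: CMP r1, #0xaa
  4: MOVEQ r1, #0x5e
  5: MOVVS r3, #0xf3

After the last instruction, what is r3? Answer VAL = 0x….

VAL = 0xa7

[0] flags=1010 → (cmp)
[1] flags=1010 EQ?F → skip
[2] flags=1010 EQ?F → skip
[3] flags=0000 → (cmp)
[4] flags=0000 EQ?F → skip
[5] flags=0000 VS?F → skip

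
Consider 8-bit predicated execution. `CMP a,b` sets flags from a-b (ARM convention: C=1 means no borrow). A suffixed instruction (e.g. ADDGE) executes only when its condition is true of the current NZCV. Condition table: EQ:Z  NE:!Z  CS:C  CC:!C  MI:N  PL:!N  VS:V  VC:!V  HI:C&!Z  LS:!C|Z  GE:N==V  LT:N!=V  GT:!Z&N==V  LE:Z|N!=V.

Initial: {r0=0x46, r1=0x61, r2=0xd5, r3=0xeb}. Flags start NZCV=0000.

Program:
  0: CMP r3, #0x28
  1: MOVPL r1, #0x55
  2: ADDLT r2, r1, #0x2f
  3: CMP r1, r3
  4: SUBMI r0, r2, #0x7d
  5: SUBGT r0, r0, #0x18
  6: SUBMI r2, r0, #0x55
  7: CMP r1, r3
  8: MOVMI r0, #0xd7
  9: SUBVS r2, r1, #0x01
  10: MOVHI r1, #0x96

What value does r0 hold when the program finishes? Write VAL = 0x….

VAL = 0x2e

0: ✓ CMP  NZCV=1010
1: · MOVPL
2: ✓ ADDLT  r2←0x90
3: ✓ CMP  NZCV=0000
4: · SUBMI
5: ✓ SUBGT  r0←0x2e
6: · SUBMI
7: ✓ CMP  NZCV=0000
8: · MOVMI
9: · SUBVS
10: · MOVHI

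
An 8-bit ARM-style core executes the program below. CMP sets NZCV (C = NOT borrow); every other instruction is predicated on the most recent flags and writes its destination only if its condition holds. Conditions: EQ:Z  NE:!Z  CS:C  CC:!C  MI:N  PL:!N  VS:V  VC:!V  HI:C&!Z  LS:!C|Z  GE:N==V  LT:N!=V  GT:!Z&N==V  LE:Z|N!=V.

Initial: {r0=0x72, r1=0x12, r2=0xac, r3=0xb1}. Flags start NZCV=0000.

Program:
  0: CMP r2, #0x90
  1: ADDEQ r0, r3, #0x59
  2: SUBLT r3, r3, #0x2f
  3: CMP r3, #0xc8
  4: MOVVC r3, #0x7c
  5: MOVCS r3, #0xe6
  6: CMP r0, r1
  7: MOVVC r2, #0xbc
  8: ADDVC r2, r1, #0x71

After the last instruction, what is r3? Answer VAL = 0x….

VAL = 0x7c

0: ✓ CMP  NZCV=0010
1: · ADDEQ
2: · SUBLT
3: ✓ CMP  NZCV=1000
4: ✓ MOVVC  r3←0x7c
5: · MOVCS
6: ✓ CMP  NZCV=0010
7: ✓ MOVVC  r2←0xbc
8: ✓ ADDVC  r2←0x83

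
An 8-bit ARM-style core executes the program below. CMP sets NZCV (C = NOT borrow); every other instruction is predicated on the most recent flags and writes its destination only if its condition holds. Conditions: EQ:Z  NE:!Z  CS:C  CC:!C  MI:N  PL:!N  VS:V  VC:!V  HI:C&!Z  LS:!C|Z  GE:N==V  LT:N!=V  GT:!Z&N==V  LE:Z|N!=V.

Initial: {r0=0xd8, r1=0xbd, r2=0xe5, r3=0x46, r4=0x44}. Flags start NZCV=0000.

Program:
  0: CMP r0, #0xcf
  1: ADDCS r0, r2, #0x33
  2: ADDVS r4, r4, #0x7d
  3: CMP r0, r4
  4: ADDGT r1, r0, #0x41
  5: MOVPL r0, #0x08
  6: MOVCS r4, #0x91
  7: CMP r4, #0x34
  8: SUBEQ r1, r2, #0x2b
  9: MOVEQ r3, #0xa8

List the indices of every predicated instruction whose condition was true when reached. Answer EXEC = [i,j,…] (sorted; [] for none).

EXEC = [1]

0: ✓ CMP  NZCV=0010
1: ✓ ADDCS  r0←0x18
2: · ADDVS
3: ✓ CMP  NZCV=1000
4: · ADDGT
5: · MOVPL
6: · MOVCS
7: ✓ CMP  NZCV=0010
8: · SUBEQ
9: · MOVEQ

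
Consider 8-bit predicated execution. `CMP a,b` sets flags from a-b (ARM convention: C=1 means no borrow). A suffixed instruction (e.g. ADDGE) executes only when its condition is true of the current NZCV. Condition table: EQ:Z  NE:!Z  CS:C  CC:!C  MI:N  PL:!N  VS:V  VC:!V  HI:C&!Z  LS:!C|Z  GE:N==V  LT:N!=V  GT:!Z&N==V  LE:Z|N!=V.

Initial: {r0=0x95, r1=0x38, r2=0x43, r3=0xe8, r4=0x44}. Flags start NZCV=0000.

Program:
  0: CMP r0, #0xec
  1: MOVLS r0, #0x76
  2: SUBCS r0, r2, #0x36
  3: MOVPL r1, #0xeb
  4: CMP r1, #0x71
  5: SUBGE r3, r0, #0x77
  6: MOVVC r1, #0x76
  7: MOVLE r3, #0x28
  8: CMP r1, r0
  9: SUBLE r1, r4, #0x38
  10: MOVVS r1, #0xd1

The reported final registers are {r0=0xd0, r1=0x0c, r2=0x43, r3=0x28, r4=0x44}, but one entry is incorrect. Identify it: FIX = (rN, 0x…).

[0] flags=1000 → (cmp)
[1] flags=1000 LS?T → r0=0x76
[2] flags=1000 CS?F → skip
[3] flags=1000 PL?F → skip
[4] flags=1000 → (cmp)
[5] flags=1000 GE?F → skip
[6] flags=1000 VC?T → r1=0x76
[7] flags=1000 LE?T → r3=0x28
[8] flags=0110 → (cmp)
[9] flags=0110 LE?T → r1=0x0c
[10] flags=0110 VS?F → skip

FIX = (r0, 0x76)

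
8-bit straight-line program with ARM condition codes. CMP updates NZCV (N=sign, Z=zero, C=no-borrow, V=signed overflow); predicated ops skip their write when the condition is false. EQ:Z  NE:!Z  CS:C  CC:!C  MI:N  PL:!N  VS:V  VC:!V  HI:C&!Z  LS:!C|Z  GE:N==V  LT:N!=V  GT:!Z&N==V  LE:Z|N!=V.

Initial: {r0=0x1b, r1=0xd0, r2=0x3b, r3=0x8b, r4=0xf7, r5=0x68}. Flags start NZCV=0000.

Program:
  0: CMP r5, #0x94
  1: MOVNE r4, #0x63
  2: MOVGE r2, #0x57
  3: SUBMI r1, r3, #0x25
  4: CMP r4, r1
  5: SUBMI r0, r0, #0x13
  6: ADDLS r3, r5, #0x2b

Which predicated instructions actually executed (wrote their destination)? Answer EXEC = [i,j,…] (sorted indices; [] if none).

EXEC = [1,2,3,5,6]

[0] flags=1001 → (cmp)
[1] flags=1001 NE?T → r4=0x63
[2] flags=1001 GE?T → r2=0x57
[3] flags=1001 MI?T → r1=0x66
[4] flags=1000 → (cmp)
[5] flags=1000 MI?T → r0=0x08
[6] flags=1000 LS?T → r3=0x93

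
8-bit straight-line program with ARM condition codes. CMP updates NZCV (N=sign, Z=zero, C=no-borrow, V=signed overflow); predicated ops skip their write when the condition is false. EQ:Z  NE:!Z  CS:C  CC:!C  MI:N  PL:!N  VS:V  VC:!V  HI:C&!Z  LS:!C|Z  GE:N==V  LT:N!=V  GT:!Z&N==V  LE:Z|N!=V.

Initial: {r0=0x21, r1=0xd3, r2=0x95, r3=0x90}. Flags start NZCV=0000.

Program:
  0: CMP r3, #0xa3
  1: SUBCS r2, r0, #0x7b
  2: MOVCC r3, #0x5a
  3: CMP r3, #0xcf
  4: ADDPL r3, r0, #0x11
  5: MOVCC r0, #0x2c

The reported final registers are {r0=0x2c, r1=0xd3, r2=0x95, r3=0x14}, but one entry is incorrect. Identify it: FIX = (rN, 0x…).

[0] flags=1000 → (cmp)
[1] flags=1000 CS?F → skip
[2] flags=1000 CC?T → r3=0x5a
[3] flags=1001 → (cmp)
[4] flags=1001 PL?F → skip
[5] flags=1001 CC?T → r0=0x2c

FIX = (r3, 0x5a)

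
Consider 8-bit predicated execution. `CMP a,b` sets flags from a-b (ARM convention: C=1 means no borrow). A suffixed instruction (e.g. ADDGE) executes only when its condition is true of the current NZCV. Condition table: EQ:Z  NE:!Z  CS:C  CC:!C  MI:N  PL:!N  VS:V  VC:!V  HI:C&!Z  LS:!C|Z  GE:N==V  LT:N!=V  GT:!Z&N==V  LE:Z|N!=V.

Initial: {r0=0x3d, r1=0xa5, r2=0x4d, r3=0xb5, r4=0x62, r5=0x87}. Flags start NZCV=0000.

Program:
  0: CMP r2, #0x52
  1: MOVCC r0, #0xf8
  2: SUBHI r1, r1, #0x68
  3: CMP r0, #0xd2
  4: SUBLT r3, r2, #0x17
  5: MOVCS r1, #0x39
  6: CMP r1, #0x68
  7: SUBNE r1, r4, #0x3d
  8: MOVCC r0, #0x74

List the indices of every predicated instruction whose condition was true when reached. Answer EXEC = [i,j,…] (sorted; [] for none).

0: ✓ CMP  NZCV=1000
1: ✓ MOVCC  r0←0xf8
2: · SUBHI
3: ✓ CMP  NZCV=0010
4: · SUBLT
5: ✓ MOVCS  r1←0x39
6: ✓ CMP  NZCV=1000
7: ✓ SUBNE  r1←0x25
8: ✓ MOVCC  r0←0x74

EXEC = [1,5,7,8]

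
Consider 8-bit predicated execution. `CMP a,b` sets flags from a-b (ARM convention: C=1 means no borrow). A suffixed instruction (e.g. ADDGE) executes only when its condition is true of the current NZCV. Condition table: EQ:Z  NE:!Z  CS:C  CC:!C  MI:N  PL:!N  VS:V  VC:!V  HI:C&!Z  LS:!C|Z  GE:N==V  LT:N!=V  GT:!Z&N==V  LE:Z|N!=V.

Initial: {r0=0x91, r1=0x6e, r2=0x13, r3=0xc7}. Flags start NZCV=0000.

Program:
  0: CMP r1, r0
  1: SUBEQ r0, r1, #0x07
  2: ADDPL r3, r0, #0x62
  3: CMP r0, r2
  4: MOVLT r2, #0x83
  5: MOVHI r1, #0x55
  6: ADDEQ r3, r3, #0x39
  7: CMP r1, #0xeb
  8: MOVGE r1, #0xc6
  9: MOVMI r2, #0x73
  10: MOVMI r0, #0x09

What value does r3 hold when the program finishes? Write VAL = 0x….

VAL = 0xc7

[0] flags=1001 → (cmp)
[1] flags=1001 EQ?F → skip
[2] flags=1001 PL?F → skip
[3] flags=0011 → (cmp)
[4] flags=0011 LT?T → r2=0x83
[5] flags=0011 HI?T → r1=0x55
[6] flags=0011 EQ?F → skip
[7] flags=0000 → (cmp)
[8] flags=0000 GE?T → r1=0xc6
[9] flags=0000 MI?F → skip
[10] flags=0000 MI?F → skip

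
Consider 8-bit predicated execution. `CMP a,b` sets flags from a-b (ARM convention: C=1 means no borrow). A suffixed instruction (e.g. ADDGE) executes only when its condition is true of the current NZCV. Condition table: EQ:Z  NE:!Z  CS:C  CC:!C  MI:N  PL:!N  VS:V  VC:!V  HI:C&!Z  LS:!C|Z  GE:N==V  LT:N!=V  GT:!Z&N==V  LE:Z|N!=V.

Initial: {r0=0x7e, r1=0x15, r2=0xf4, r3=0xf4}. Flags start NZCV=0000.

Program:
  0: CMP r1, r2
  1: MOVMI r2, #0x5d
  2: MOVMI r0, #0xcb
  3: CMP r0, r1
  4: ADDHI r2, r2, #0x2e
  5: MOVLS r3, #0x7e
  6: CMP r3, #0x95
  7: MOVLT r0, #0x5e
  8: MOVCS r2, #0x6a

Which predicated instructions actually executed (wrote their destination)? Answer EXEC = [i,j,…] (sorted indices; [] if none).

EXEC = [4,8]

0: ✓ CMP  NZCV=0000
1: · MOVMI
2: · MOVMI
3: ✓ CMP  NZCV=0010
4: ✓ ADDHI  r2←0x22
5: · MOVLS
6: ✓ CMP  NZCV=0010
7: · MOVLT
8: ✓ MOVCS  r2←0x6a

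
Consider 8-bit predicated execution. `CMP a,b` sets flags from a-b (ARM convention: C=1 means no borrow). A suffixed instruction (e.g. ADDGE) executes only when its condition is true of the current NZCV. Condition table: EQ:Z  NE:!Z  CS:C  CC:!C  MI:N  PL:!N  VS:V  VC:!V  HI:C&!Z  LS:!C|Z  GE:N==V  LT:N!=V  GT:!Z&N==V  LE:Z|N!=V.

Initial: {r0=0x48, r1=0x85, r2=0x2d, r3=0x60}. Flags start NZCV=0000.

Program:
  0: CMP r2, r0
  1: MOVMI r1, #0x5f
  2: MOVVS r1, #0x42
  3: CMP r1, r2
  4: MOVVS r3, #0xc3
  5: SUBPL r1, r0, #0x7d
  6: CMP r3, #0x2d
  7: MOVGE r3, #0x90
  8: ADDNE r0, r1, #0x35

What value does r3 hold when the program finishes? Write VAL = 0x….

VAL = 0x90

[0] flags=1000 → (cmp)
[1] flags=1000 MI?T → r1=0x5f
[2] flags=1000 VS?F → skip
[3] flags=0010 → (cmp)
[4] flags=0010 VS?F → skip
[5] flags=0010 PL?T → r1=0xcb
[6] flags=0010 → (cmp)
[7] flags=0010 GE?T → r3=0x90
[8] flags=0010 NE?T → r0=0x00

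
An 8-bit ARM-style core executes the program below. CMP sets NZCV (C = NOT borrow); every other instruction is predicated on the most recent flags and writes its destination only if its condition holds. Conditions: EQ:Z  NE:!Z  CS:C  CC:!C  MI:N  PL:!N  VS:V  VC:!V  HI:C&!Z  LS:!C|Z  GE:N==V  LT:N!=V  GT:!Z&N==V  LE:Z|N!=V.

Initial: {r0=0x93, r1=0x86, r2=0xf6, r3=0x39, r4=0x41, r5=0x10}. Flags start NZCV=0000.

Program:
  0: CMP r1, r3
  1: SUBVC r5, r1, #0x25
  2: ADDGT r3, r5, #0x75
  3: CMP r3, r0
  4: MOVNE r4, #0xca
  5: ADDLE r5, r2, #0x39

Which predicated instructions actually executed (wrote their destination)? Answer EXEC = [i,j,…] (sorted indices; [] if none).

EXEC = [4]

[0] flags=0011 → (cmp)
[1] flags=0011 VC?F → skip
[2] flags=0011 GT?F → skip
[3] flags=1001 → (cmp)
[4] flags=1001 NE?T → r4=0xca
[5] flags=1001 LE?F → skip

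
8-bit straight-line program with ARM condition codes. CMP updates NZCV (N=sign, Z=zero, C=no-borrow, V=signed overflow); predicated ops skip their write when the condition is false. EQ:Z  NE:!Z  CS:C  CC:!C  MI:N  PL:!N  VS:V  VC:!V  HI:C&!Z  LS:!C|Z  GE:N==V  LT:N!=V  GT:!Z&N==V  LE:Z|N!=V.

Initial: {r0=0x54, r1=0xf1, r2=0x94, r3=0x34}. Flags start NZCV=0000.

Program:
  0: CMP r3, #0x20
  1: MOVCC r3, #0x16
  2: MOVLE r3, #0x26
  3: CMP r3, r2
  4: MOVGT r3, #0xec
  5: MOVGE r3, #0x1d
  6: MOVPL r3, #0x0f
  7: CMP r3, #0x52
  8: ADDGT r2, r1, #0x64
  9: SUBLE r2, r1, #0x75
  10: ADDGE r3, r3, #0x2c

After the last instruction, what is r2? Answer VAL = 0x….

0: ✓ CMP  NZCV=0010
1: · MOVCC
2: · MOVLE
3: ✓ CMP  NZCV=1001
4: ✓ MOVGT  r3←0xec
5: ✓ MOVGE  r3←0x1d
6: · MOVPL
7: ✓ CMP  NZCV=1000
8: · ADDGT
9: ✓ SUBLE  r2←0x7c
10: · ADDGE

VAL = 0x7c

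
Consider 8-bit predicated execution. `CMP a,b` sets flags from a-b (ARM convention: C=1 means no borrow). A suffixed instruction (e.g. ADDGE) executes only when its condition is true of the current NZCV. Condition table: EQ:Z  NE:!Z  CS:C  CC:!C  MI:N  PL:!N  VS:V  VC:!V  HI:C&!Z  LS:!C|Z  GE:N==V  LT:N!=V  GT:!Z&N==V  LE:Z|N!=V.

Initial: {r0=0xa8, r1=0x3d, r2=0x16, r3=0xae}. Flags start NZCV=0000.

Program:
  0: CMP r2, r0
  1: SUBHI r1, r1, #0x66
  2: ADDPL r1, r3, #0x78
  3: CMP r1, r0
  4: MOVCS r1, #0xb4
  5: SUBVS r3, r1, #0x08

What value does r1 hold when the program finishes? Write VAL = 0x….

VAL = 0x26

0: ✓ CMP  NZCV=0000
1: · SUBHI
2: ✓ ADDPL  r1←0x26
3: ✓ CMP  NZCV=0000
4: · MOVCS
5: · SUBVS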